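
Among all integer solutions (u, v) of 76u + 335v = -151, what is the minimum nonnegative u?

gcd(335, 76):
  335 = 4×76 + 31
  76 = 2×31 + 14
  31 = 2×14 + 3
  14 = 4×3 + 2
  3 = 1×2 + 1
  2 = 2×1
so gcd(335, 76) = 1.
1 divides -151, so solutions exist.
Back-substitute for Bézout coefficients:
  1 = 3 - 1×2
  ... = 76×(-119) + 335×(27)
Scale by -151/1 = -151: (u₀, v₀) = (17969, -4077).
General solution: u = 17969 + 335t, v = -4077 - 76t for integer t.
u ≥ 0: smallest is 17969 mod 335 = 214 (at t = -53), with v = -49.

214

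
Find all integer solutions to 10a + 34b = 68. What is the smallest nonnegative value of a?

gcd(34, 10):
  34 = 3×10 + 4
  10 = 2×4 + 2
  4 = 2×2
so gcd(34, 10) = 2.
2 divides 68, so solutions exist.
Back-substitute for Bézout coefficients:
  2 = 10 - 2×4
  ... = 10×(7) + 34×(-2)
Scale by 68/2 = 34: (a₀, b₀) = (238, -68).
General solution: a = 238 + 17t, b = -68 - 5t for integer t.
a ≥ 0: smallest is 238 mod 17 = 0 (at t = -14), with b = 2.

0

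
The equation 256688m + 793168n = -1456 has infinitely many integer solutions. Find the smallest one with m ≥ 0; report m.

2163

gcd(793168, 256688):
  793168 = 3·256688 + 23104
  256688 = 11·23104 + 2544
  23104 = 9·2544 + 208
  2544 = 12·208 + 48
  208 = 4·48 + 16
  48 = 3·16
so gcd(793168, 256688) = 16.
16 divides -1456, so solutions exist.
Back-substitute for Bézout coefficients:
  16 = 208 - 4·48
  ... = 256688·(-15277) + 793168·(4944)
Scale by -1456/16 = -91: (m₀, n₀) = (1390207, -449904).
General solution: m = 1390207 + 49573t, n = -449904 - 16043t for integer t.
m ≥ 0: smallest is 1390207 mod 49573 = 2163 (at t = -28), with n = -700.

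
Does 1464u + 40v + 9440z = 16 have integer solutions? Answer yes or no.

yes

gcd(1464, 40) = 8  (1464 = 36×40 + 24, 40 = 1×24 + 16, 24 = 1×16 + 8, 16 = 2×8).
gcd(8, 9440) = 8.
8 divides 16, so integer solutions exist.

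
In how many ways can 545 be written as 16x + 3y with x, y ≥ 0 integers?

gcd(16, 3) = 1.
By Bézout, 16·(1) + 3·(-5) = 1.
One solution: (2, 171).
General: x = 2 + 3t, y = 171 - 16t.
x ≥ 0 ⇒ t ≥ 0; y ≥ 0 ⇒ t ≤ 10. So t ∈ [0, 10]: 11 solutions.

11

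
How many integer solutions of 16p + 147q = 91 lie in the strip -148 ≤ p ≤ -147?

0

gcd(147, 16) = 1  (147 = 9×16 + 3, 16 = 5×3 + 1, 3 = 3×1).
Back-substituting, 16×(46) + 147×(-5) = 1.
Scale by 91: particular solution (4186, -455); reduce p mod 147: (70, -7).
General solution: p = 70 + 147t, q = -7 - 16t for integer t.
-148 ≤ 70 + 147t ≤ -147 gives t ∈ [-1, -2], which is 0 values.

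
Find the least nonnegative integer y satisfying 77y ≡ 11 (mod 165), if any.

gcd(165, 77):
  165 = 2·77 + 11
  77 = 7·11
so gcd(165, 77) = 11.
11 divides 11, so solutions exist.
Back-substitute for Bézout coefficients:
  11 = 165 - 2·77
  ... = 77·(-2) + 165·(1)
So 77·(-2) ≡ 11 (mod 165); multiply by 1: y ≡ -2 (mod 15).
Smallest nonnegative: y = -2 mod 15 = 13.

13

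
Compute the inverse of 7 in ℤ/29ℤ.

25

gcd(29, 7) = 1  (29 = 4·7 + 1, 7 = 7·1).
Back-substituting, 7·(-4) + 29·(1) = 1.
So 7·-4 ≡ 1 (mod 29), and -4 mod 29 = 25.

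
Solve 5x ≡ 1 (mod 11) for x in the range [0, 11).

9

gcd(11, 5) = 1.
By Bézout, 5×(-2) + 11×(1) = 1.
So 5×-2 ≡ 1 (mod 11), and -2 mod 11 = 9.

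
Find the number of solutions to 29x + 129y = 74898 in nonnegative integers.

20

gcd(129, 29) = 1.
By Bézout, 29*(-40) + 129*(9) = 1.
One solution: (105, 557).
General: x = 105 + 129t, y = 557 - 29t.
x ≥ 0 ⇒ t ≥ 0; y ≥ 0 ⇒ t ≤ 19. So t ∈ [0, 19]: 20 solutions.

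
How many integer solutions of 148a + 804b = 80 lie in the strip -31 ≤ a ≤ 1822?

gcd(804, 148) = 4  (804 = 5·148 + 64, 148 = 2·64 + 20, 64 = 3·20 + 4, 20 = 5·4).
Back-substituting, 148·(-38) + 804·(7) = 4.
Scale by 20: particular solution (-760, 140); reduce a mod 201: (44, -8).
General solution: a = 44 + 201t, b = -8 - 37t for integer t.
-31 ≤ 44 + 201t ≤ 1822 gives t ∈ [0, 8], which is 9 values.

9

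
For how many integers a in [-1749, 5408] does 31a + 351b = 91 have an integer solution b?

gcd(351, 31) = 1  (351 = 11·31 + 10, 31 = 3·10 + 1, 10 = 10·1).
Back-substituting, 31·(34) + 351·(-3) = 1.
Scale by 91: particular solution (3094, -273); reduce a mod 351: (286, -25).
General solution: a = 286 + 351t, b = -25 - 31t for integer t.
-1749 ≤ 286 + 351t ≤ 5408 gives t ∈ [-5, 14], which is 20 values.

20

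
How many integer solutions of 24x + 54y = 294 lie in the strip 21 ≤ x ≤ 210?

gcd(54, 24):
  54 = 2·24 + 6
  24 = 4·6
so gcd(54, 24) = 6.
Back-substitute for Bézout coefficients:
  6 = 54 - 2·24
  ... = 24·(-2) + 54·(1)
Scale by 49: particular solution (-98, 49); reduce x mod 9: (1, 5).
General solution: x = 1 + 9t, y = 5 - 4t for integer t.
21 ≤ 1 + 9t ≤ 210 gives t ∈ [3, 23], which is 21 values.

21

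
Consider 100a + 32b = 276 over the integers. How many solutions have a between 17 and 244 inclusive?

gcd(100, 32) = 4.
By Bézout, 100*(1) + 32*(-3) = 4.
Particular solution: (5, -7).
General solution: a = 5 + 8t, b = -7 - 25t for integer t.
17 ≤ 5 + 8t ≤ 244 gives t ∈ [2, 29], which is 28 values.

28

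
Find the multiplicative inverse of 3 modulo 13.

gcd(13, 3) = 1.
By Bézout, 3×(-4) + 13×(1) = 1.
So 3×-4 ≡ 1 (mod 13), and -4 mod 13 = 9.

9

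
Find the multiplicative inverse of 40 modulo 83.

gcd(83, 40) = 1.
By Bézout, 40*(27) + 83*(-13) = 1.
So 40*27 ≡ 1 (mod 83), and 27 mod 83 = 27.

27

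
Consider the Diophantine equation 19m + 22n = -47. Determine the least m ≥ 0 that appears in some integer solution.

gcd(22, 19) = 1.
1 divides -47, so solutions exist.
By Bézout, 19*(7) + 22*(-6) = 1.
Scale by -47/1 = -47: (m₀, n₀) = (-329, 282).
General solution: m = -329 + 22t, n = 282 - 19t for integer t.
m ≥ 0: smallest is -329 mod 22 = 1 (at t = 15), with n = -3.

1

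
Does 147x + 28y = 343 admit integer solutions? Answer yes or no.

gcd(147, 28) = 7  (147 = 5·28 + 7, 28 = 4·7).
7 divides 343, so integer solutions exist.

yes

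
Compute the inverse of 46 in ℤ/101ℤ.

gcd(101, 46) = 1  (101 = 2×46 + 9, 46 = 5×9 + 1, 9 = 9×1).
Back-substituting, 46×(11) + 101×(-5) = 1.
So 46×11 ≡ 1 (mod 101), and 11 mod 101 = 11.

11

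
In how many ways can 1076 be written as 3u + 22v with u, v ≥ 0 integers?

16

gcd(22, 3) = 1  (22 = 7·3 + 1, 3 = 3·1).
Back-substituting, 3·(-7) + 22·(1) = 1.
Scale by 1076: one solution is (-7532, 1076). Reduce u mod 22: (14, 47).
General: u = 14 + 22t, v = 47 - 3t.
u ≥ 0 ⇒ t ≥ 0; v ≥ 0 ⇒ t ≤ 15. So t ∈ [0, 15]: 16 solutions.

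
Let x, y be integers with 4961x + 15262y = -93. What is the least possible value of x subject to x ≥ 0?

gcd(15262, 4961) = 1  (15262 = 3×4961 + 379, 4961 = 13×379 + 34, 379 = 11×34 + 5, 34 = 6×5 + 4, 5 = 1×4 + 1, 4 = 4×1).
1 divides -93, so solutions exist.
Back-substituting, 4961×(-3141) + 15262×(1021) = 1.
Scale by -93/1 = -93: (x₀, y₀) = (292113, -94953).
General solution: x = 292113 + 15262t, y = -94953 - 4961t for integer t.
x ≥ 0: smallest is 292113 mod 15262 = 2135 (at t = -19), with y = -694.

2135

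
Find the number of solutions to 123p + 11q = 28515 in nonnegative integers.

21

gcd(123, 11):
  123 = 11×11 + 2
  11 = 5×2 + 1
  2 = 2×1
so gcd(123, 11) = 1.
Back-substitute for Bézout coefficients:
  1 = 11 - 5×2
  ... = 123×(-5) + 11×(56)
Scale by 28515: one solution is (-142575, 1596840). Reduce p mod 11: (7, 2514).
General: p = 7 + 11t, q = 2514 - 123t.
p ≥ 0 ⇒ t ≥ 0; q ≥ 0 ⇒ t ≤ 20. So t ∈ [0, 20]: 21 solutions.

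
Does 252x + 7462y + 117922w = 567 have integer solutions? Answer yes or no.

no

gcd(7462, 252) = 14  (7462 = 29×252 + 154, 252 = 1×154 + 98, 154 = 1×98 + 56, 98 = 1×56 + 42, 56 = 1×42 + 14, 42 = 3×14).
gcd(14, 117922) = 14.
14 does not divide 567 (remainder 7), so no integer solutions.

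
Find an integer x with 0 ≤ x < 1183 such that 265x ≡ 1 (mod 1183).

gcd(1183, 265) = 1.
By Bézout, 265×(125) + 1183×(-28) = 1.
So 265×125 ≡ 1 (mod 1183), and 125 mod 1183 = 125.

125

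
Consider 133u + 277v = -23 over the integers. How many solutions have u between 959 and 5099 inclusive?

15

gcd(277, 133) = 1.
By Bézout, 133×(25) + 277×(-12) = 1.
Particular solution: (256, -123).
General solution: u = 256 + 277t, v = -123 - 133t for integer t.
959 ≤ 256 + 277t ≤ 5099 gives t ∈ [3, 17], which is 15 values.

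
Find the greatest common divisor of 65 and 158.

gcd(158, 65):
  158 = 2×65 + 28
  65 = 2×28 + 9
  28 = 3×9 + 1
  9 = 9×1
so gcd(158, 65) = 1.

1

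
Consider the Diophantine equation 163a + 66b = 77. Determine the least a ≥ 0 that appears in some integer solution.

gcd(163, 66):
  163 = 2·66 + 31
  66 = 2·31 + 4
  31 = 7·4 + 3
  4 = 1·3 + 1
  3 = 3·1
so gcd(163, 66) = 1.
1 divides 77, so solutions exist.
Back-substitute for Bézout coefficients:
  1 = 4 - 1·3
  ... = 163·(-17) + 66·(42)
Scale by 77/1 = 77: (a₀, b₀) = (-1309, 3234).
General solution: a = -1309 + 66t, b = 3234 - 163t for integer t.
a ≥ 0: smallest is -1309 mod 66 = 11 (at t = 20), with b = -26.

11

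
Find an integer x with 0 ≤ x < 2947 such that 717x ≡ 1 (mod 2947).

2462

gcd(2947, 717) = 1.
By Bézout, 717·(-485) + 2947·(118) = 1.
So 717·-485 ≡ 1 (mod 2947), and -485 mod 2947 = 2462.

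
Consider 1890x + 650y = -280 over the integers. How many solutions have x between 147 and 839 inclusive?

11

gcd(1890, 650):
  1890 = 2×650 + 590
  650 = 1×590 + 60
  590 = 9×60 + 50
  60 = 1×50 + 10
  50 = 5×10
so gcd(1890, 650) = 10.
Back-substitute for Bézout coefficients:
  10 = 60 - 1×50
  ... = 1890×(-11) + 650×(32)
Scale by -28: particular solution (308, -896); reduce x mod 65: (48, -140).
General solution: x = 48 + 65t, y = -140 - 189t for integer t.
147 ≤ 48 + 65t ≤ 839 gives t ∈ [2, 12], which is 11 values.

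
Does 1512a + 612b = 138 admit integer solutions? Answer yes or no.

no

gcd(1512, 612):
  1512 = 2·612 + 288
  612 = 2·288 + 36
  288 = 8·36
so gcd(1512, 612) = 36.
36 does not divide 138 (remainder 30), so no integer solutions.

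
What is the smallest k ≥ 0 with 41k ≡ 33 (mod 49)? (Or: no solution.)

2

gcd(49, 41) = 1.
1 divides 33, so solutions exist.
By Bézout, 41×(6) + 49×(-5) = 1.
So 41×(6) ≡ 1 (mod 49); multiply by 33: k ≡ 198 (mod 49).
Smallest nonnegative: k = 198 mod 49 = 2.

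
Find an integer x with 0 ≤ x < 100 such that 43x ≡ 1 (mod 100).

7

gcd(100, 43) = 1.
By Bézout, 43×(7) + 100×(-3) = 1.
So 43×7 ≡ 1 (mod 100), and 7 mod 100 = 7.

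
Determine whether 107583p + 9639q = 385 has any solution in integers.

gcd(107583, 9639) = 21  (107583 = 11*9639 + 1554, 9639 = 6*1554 + 315, 1554 = 4*315 + 294, 315 = 1*294 + 21, 294 = 14*21).
21 does not divide 385 (remainder 7), so no integer solutions.

no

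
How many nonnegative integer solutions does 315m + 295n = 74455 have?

4

gcd(315, 295):
  315 = 1×295 + 20
  295 = 14×20 + 15
  20 = 1×15 + 5
  15 = 3×5
so gcd(315, 295) = 5.
Back-substitute for Bézout coefficients:
  5 = 20 - 1×15
  ... = 315×(15) + 295×(-16)
Scale by 14891: one solution is (223365, -238256). Reduce m mod 59: (50, 199).
General: m = 50 + 59t, n = 199 - 63t.
m ≥ 0 ⇒ t ≥ 0; n ≥ 0 ⇒ t ≤ 3. So t ∈ [0, 3]: 4 solutions.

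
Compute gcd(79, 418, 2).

1

gcd(418, 79) = 1.
gcd(1, 2) = 1.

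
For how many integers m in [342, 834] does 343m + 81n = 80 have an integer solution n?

6

gcd(343, 81):
  343 = 4·81 + 19
  81 = 4·19 + 5
  19 = 3·5 + 4
  5 = 1·4 + 1
  4 = 4·1
so gcd(343, 81) = 1.
Back-substitute for Bézout coefficients:
  1 = 5 - 1·4
  ... = 343·(-17) + 81·(72)
Scale by 80: particular solution (-1360, 5760); reduce m mod 81: (17, -71).
General solution: m = 17 + 81t, n = -71 - 343t for integer t.
342 ≤ 17 + 81t ≤ 834 gives t ∈ [5, 10], which is 6 values.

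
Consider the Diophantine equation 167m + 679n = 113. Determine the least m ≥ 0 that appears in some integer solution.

391

gcd(679, 167) = 1.
1 divides 113, so solutions exist.
By Bézout, 167×(-309) + 679×(76) = 1.
Scale by 113/1 = 113: (m₀, n₀) = (-34917, 8588).
General solution: m = -34917 + 679t, n = 8588 - 167t for integer t.
m ≥ 0: smallest is -34917 mod 679 = 391 (at t = 52), with n = -96.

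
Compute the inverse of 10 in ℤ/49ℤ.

5

gcd(49, 10) = 1.
By Bézout, 10·(5) + 49·(-1) = 1.
So 10·5 ≡ 1 (mod 49), and 5 mod 49 = 5.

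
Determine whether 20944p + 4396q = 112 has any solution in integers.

gcd(20944, 4396) = 28.
28 divides 112, so integer solutions exist.

yes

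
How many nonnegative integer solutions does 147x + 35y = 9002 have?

gcd(147, 35) = 7.
By Bézout, 147×(1) + 35×(-4) = 7.
One solution: (1, 253).
General: x = 1 + 5t, y = 253 - 21t.
x ≥ 0 ⇒ t ≥ 0; y ≥ 0 ⇒ t ≤ 12. So t ∈ [0, 12]: 13 solutions.

13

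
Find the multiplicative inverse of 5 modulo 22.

9

gcd(22, 5) = 1.
By Bézout, 5·(9) + 22·(-2) = 1.
So 5·9 ≡ 1 (mod 22), and 9 mod 22 = 9.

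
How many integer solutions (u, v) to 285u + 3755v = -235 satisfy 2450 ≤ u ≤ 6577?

5

gcd(3755, 285) = 5  (3755 = 13·285 + 50, 285 = 5·50 + 35, 50 = 1·35 + 15, 35 = 2·15 + 5, 15 = 3·5).
Back-substituting, 285·(224) + 3755·(-17) = 5.
Scale by -47: particular solution (-10528, 799); reduce u mod 751: (737, -56).
General solution: u = 737 + 751t, v = -56 - 57t for integer t.
2450 ≤ 737 + 751t ≤ 6577 gives t ∈ [3, 7], which is 5 values.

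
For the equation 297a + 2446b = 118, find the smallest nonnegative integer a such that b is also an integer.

1524

gcd(2446, 297):
  2446 = 8·297 + 70
  297 = 4·70 + 17
  70 = 4·17 + 2
  17 = 8·2 + 1
  2 = 2·1
so gcd(2446, 297) = 1.
1 divides 118, so solutions exist.
Back-substitute for Bézout coefficients:
  1 = 17 - 8·2
  ... = 297·(1153) + 2446·(-140)
Scale by 118/1 = 118: (a₀, b₀) = (136054, -16520).
General solution: a = 136054 + 2446t, b = -16520 - 297t for integer t.
a ≥ 0: smallest is 136054 mod 2446 = 1524 (at t = -55), with b = -185.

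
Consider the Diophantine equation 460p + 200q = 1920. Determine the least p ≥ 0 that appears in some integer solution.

gcd(460, 200) = 20.
20 divides 1920, so solutions exist.
By Bézout, 460·(-3) + 200·(7) = 20.
Scale by 1920/20 = 96: (p₀, q₀) = (-288, 672).
General solution: p = -288 + 10t, q = 672 - 23t for integer t.
p ≥ 0: smallest is -288 mod 10 = 2 (at t = 29), with q = 5.

2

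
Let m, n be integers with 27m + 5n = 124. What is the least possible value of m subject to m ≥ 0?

2

gcd(27, 5) = 1  (27 = 5*5 + 2, 5 = 2*2 + 1, 2 = 2*1).
1 divides 124, so solutions exist.
Back-substituting, 27*(-2) + 5*(11) = 1.
Scale by 124/1 = 124: (m₀, n₀) = (-248, 1364).
General solution: m = -248 + 5t, n = 1364 - 27t for integer t.
m ≥ 0: smallest is -248 mod 5 = 2 (at t = 50), with n = 14.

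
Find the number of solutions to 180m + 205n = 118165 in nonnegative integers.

16

gcd(205, 180) = 5  (205 = 1×180 + 25, 180 = 7×25 + 5, 25 = 5×5).
Back-substituting, 180×(8) + 205×(-7) = 5.
Scale by 23633: one solution is (189064, -165431). Reduce m mod 41: (13, 565).
General: m = 13 + 41t, n = 565 - 36t.
m ≥ 0 ⇒ t ≥ 0; n ≥ 0 ⇒ t ≤ 15. So t ∈ [0, 15]: 16 solutions.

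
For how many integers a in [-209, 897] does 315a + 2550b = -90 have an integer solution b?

gcd(2550, 315) = 15.
By Bézout, 315·(81) + 2550·(-10) = 15.
Particular solution: (24, -3).
General solution: a = 24 + 170t, b = -3 - 21t for integer t.
-209 ≤ 24 + 170t ≤ 897 gives t ∈ [-1, 5], which is 7 values.

7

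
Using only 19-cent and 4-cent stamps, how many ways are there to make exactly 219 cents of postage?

Need nonnegative integers with 19j + 4k = 219.
gcd(19, 4) = 1, and 19·(-1) + 4·(5) = 1.
So (j₀, k₀) = (-219, 1095); general j = -219 + 4t, k = 1095 - 19t.
j ≥ 0 ⇒ t ≥ 55; k ≥ 0 ⇒ t ≤ 57. That's 3 values of t.

3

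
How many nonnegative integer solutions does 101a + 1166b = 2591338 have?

gcd(1166, 101) = 1  (1166 = 11×101 + 55, 101 = 1×55 + 46, 55 = 1×46 + 9, 46 = 5×9 + 1, 9 = 9×1).
Back-substituting, 101×(127) + 1166×(-11) = 1.
Scale by 2591338: one solution is (329099926, -28504718). Reduce a mod 1166: (1090, 2128).
General: a = 1090 + 1166t, b = 2128 - 101t.
a ≥ 0 ⇒ t ≥ 0; b ≥ 0 ⇒ t ≤ 21. So t ∈ [0, 21]: 22 solutions.

22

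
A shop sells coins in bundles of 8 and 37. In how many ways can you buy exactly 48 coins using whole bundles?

Need nonnegative integers with 8j + 37k = 48.
gcd(8, 37) = 1, and 8·(14) + 37·(-3) = 1.
So (j₀, k₀) = (672, -144); general j = 672 + 37t, k = -144 - 8t.
j ≥ 0 ⇒ t ≥ -18; k ≥ 0 ⇒ t ≤ -18. That's 1 value of t.

1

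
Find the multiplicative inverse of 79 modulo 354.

121

gcd(354, 79) = 1  (354 = 4×79 + 38, 79 = 2×38 + 3, 38 = 12×3 + 2, 3 = 1×2 + 1, 2 = 2×1).
Back-substituting, 79×(121) + 354×(-27) = 1.
So 79×121 ≡ 1 (mod 354), and 121 mod 354 = 121.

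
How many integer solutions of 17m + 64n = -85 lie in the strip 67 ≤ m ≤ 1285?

19

gcd(64, 17) = 1.
By Bézout, 17·(-15) + 64·(4) = 1.
Particular solution: (59, -17).
General solution: m = 59 + 64t, n = -17 - 17t for integer t.
67 ≤ 59 + 64t ≤ 1285 gives t ∈ [1, 19], which is 19 values.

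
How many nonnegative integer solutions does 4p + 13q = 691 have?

13

gcd(13, 4):
  13 = 3*4 + 1
  4 = 4*1
so gcd(13, 4) = 1.
Back-substitute for Bézout coefficients:
  1 = 13 - 3*4
  ... = 4*(-3) + 13*(1)
Scale by 691: one solution is (-2073, 691). Reduce p mod 13: (7, 51).
General: p = 7 + 13t, q = 51 - 4t.
p ≥ 0 ⇒ t ≥ 0; q ≥ 0 ⇒ t ≤ 12. So t ∈ [0, 12]: 13 solutions.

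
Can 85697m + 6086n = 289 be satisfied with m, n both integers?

yes

gcd(85697, 6086) = 17  (85697 = 14·6086 + 493, 6086 = 12·493 + 170, 493 = 2·170 + 153, 170 = 1·153 + 17, 153 = 9·17).
17 divides 289, so integer solutions exist.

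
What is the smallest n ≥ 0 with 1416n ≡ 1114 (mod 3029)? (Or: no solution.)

gcd(3029, 1416):
  3029 = 2×1416 + 197
  1416 = 7×197 + 37
  197 = 5×37 + 12
  37 = 3×12 + 1
  12 = 12×1
so gcd(3029, 1416) = 1.
1 divides 1114, so solutions exist.
Back-substitute for Bézout coefficients:
  1 = 37 - 3×12
  ... = 1416×(246) + 3029×(-115)
So 1416×(246) ≡ 1 (mod 3029); multiply by 1114: n ≡ 274044 (mod 3029).
Smallest nonnegative: n = 274044 mod 3029 = 1434.

1434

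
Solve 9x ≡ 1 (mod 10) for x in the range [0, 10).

gcd(10, 9):
  10 = 1*9 + 1
  9 = 9*1
so gcd(10, 9) = 1.
Back-substitute for Bézout coefficients:
  1 = 10 - 1*9
  ... = 9*(-1) + 10*(1)
So 9*-1 ≡ 1 (mod 10), and -1 mod 10 = 9.

9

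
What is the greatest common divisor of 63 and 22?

gcd(63, 22) = 1  (63 = 2*22 + 19, 22 = 1*19 + 3, 19 = 6*3 + 1, 3 = 3*1).

1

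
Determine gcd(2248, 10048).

8

gcd(10048, 2248):
  10048 = 4×2248 + 1056
  2248 = 2×1056 + 136
  1056 = 7×136 + 104
  136 = 1×104 + 32
  104 = 3×32 + 8
  32 = 4×8
so gcd(10048, 2248) = 8.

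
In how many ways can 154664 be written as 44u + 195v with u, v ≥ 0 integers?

gcd(195, 44) = 1.
By Bézout, 44×(-31) + 195×(7) = 1.
One solution: (76, 776).
General: u = 76 + 195t, v = 776 - 44t.
u ≥ 0 ⇒ t ≥ 0; v ≥ 0 ⇒ t ≤ 17. So t ∈ [0, 17]: 18 solutions.

18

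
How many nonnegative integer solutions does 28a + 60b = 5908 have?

15

gcd(60, 28):
  60 = 2*28 + 4
  28 = 7*4
so gcd(60, 28) = 4.
Back-substitute for Bézout coefficients:
  4 = 60 - 2*28
  ... = 28*(-2) + 60*(1)
Scale by 1477: one solution is (-2954, 1477). Reduce a mod 15: (1, 98).
General: a = 1 + 15t, b = 98 - 7t.
a ≥ 0 ⇒ t ≥ 0; b ≥ 0 ⇒ t ≤ 14. So t ∈ [0, 14]: 15 solutions.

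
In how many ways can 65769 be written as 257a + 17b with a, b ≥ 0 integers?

15

gcd(257, 17):
  257 = 15*17 + 2
  17 = 8*2 + 1
  2 = 2*1
so gcd(257, 17) = 1.
Back-substitute for Bézout coefficients:
  1 = 17 - 8*2
  ... = 257*(-8) + 17*(121)
Scale by 65769: one solution is (-526152, 7958049). Reduce a mod 17: (15, 3642).
General: a = 15 + 17t, b = 3642 - 257t.
a ≥ 0 ⇒ t ≥ 0; b ≥ 0 ⇒ t ≤ 14. So t ∈ [0, 14]: 15 solutions.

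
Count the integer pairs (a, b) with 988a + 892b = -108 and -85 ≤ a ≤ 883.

gcd(988, 892) = 4.
By Bézout, 988×(-65) + 892×(72) = 4.
Particular solution: (194, -215).
General solution: a = 194 + 223t, b = -215 - 247t for integer t.
-85 ≤ 194 + 223t ≤ 883 gives t ∈ [-1, 3], which is 5 values.

5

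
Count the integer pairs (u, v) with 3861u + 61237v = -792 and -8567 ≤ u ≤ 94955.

18

gcd(61237, 3861):
  61237 = 15*3861 + 3322
  3861 = 1*3322 + 539
  3322 = 6*539 + 88
  539 = 6*88 + 11
  88 = 8*11
so gcd(61237, 3861) = 11.
Back-substitute for Bézout coefficients:
  11 = 539 - 6*88
  ... = 3861*(682) + 61237*(-43)
Scale by -72: particular solution (-49104, 3096); reduce u mod 5567: (999, -63).
General solution: u = 999 + 5567t, v = -63 - 351t for integer t.
-8567 ≤ 999 + 5567t ≤ 94955 gives t ∈ [-1, 16], which is 18 values.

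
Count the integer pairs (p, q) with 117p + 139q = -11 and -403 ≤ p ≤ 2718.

gcd(139, 117) = 1  (139 = 1*117 + 22, 117 = 5*22 + 7, 22 = 3*7 + 1, 7 = 7*1).
Back-substituting, 117*(-19) + 139*(16) = 1.
Scale by -11: particular solution (209, -176); reduce p mod 139: (70, -59).
General solution: p = 70 + 139t, q = -59 - 117t for integer t.
-403 ≤ 70 + 139t ≤ 2718 gives t ∈ [-3, 19], which is 23 values.

23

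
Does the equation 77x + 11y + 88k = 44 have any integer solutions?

yes

gcd(77, 11) = 11  (77 = 7·11).
gcd(11, 88) = 11.
11 divides 44, so integer solutions exist.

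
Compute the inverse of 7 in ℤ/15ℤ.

gcd(15, 7) = 1  (15 = 2×7 + 1, 7 = 7×1).
Back-substituting, 7×(-2) + 15×(1) = 1.
So 7×-2 ≡ 1 (mod 15), and -2 mod 15 = 13.

13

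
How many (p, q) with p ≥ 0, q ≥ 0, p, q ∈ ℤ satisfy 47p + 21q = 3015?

3

gcd(47, 21) = 1.
By Bézout, 47*(-4) + 21*(9) = 1.
One solution: (15, 110).
General: p = 15 + 21t, q = 110 - 47t.
p ≥ 0 ⇒ t ≥ 0; q ≥ 0 ⇒ t ≤ 2. So t ∈ [0, 2]: 3 solutions.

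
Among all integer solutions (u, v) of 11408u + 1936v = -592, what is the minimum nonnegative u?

68

gcd(11408, 1936) = 16.
16 divides -592, so solutions exist.
By Bézout, 11408·(-28) + 1936·(165) = 16.
Scale by -592/16 = -37: (u₀, v₀) = (1036, -6105).
General solution: u = 1036 + 121t, v = -6105 - 713t for integer t.
u ≥ 0: smallest is 1036 mod 121 = 68 (at t = -8), with v = -401.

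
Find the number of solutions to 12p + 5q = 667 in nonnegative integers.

gcd(12, 5) = 1  (12 = 2×5 + 2, 5 = 2×2 + 1, 2 = 2×1).
Back-substituting, 12×(-2) + 5×(5) = 1.
Scale by 667: one solution is (-1334, 3335). Reduce p mod 5: (1, 131).
General: p = 1 + 5t, q = 131 - 12t.
p ≥ 0 ⇒ t ≥ 0; q ≥ 0 ⇒ t ≤ 10. So t ∈ [0, 10]: 11 solutions.

11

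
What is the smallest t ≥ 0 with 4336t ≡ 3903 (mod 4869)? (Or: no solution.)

gcd(4869, 4336) = 1  (4869 = 1*4336 + 533, 4336 = 8*533 + 72, 533 = 7*72 + 29, 72 = 2*29 + 14, 29 = 2*14 + 1, 14 = 14*1).
1 divides 3903, so solutions exist.
Back-substituting, 4336*(-338) + 4869*(301) = 1.
So 4336*(-338) ≡ 1 (mod 4869); multiply by 3903: t ≡ -1319214 (mod 4869).
Smallest nonnegative: t = -1319214 mod 4869 = 285.

285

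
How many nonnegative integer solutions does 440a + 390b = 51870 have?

4

gcd(440, 390):
  440 = 1*390 + 50
  390 = 7*50 + 40
  50 = 1*40 + 10
  40 = 4*10
so gcd(440, 390) = 10.
Back-substitute for Bézout coefficients:
  10 = 50 - 1*40
  ... = 440*(8) + 390*(-9)
Scale by 5187: one solution is (41496, -46683). Reduce a mod 39: (0, 133).
General: a = 0 + 39t, b = 133 - 44t.
a ≥ 0 ⇒ t ≥ 0; b ≥ 0 ⇒ t ≤ 3. So t ∈ [0, 3]: 4 solutions.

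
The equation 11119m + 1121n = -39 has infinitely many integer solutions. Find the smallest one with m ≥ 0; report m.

641

gcd(11119, 1121):
  11119 = 9·1121 + 1030
  1121 = 1·1030 + 91
  1030 = 11·91 + 29
  91 = 3·29 + 4
  29 = 7·4 + 1
  4 = 4·1
so gcd(11119, 1121) = 1.
1 divides -39, so solutions exist.
Back-substitute for Bézout coefficients:
  1 = 29 - 7·4
  ... = 11119·(271) + 1121·(-2688)
Scale by -39/1 = -39: (m₀, n₀) = (-10569, 104832).
General solution: m = -10569 + 1121t, n = 104832 - 11119t for integer t.
m ≥ 0: smallest is -10569 mod 1121 = 641 (at t = 10), with n = -6358.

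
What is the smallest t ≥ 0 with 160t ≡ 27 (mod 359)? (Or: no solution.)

gcd(359, 160) = 1.
1 divides 27, so solutions exist.
By Bézout, 160×(92) + 359×(-41) = 1.
So 160×(92) ≡ 1 (mod 359); multiply by 27: t ≡ 2484 (mod 359).
Smallest nonnegative: t = 2484 mod 359 = 330.

330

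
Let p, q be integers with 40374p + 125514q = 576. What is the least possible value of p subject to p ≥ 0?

gcd(125514, 40374) = 18.
18 divides 576, so solutions exist.
By Bézout, 40374*(-3115) + 125514*(1002) = 18.
Scale by 576/18 = 32: (p₀, q₀) = (-99680, 32064).
General solution: p = -99680 + 6973t, q = 32064 - 2243t for integer t.
p ≥ 0: smallest is -99680 mod 6973 = 4915 (at t = 15), with q = -1581.

4915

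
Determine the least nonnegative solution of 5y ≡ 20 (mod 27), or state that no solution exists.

4

gcd(27, 5):
  27 = 5*5 + 2
  5 = 2*2 + 1
  2 = 2*1
so gcd(27, 5) = 1.
1 divides 20, so solutions exist.
Back-substitute for Bézout coefficients:
  1 = 5 - 2*2
  ... = 5*(11) + 27*(-2)
So 5*(11) ≡ 1 (mod 27); multiply by 20: y ≡ 220 (mod 27).
Smallest nonnegative: y = 220 mod 27 = 4.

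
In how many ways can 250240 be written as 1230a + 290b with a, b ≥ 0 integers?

gcd(1230, 290):
  1230 = 4*290 + 70
  290 = 4*70 + 10
  70 = 7*10
so gcd(1230, 290) = 10.
Back-substitute for Bézout coefficients:
  10 = 290 - 4*70
  ... = 1230*(-4) + 290*(17)
Scale by 25024: one solution is (-100096, 425408). Reduce a mod 29: (12, 812).
General: a = 12 + 29t, b = 812 - 123t.
a ≥ 0 ⇒ t ≥ 0; b ≥ 0 ⇒ t ≤ 6. So t ∈ [0, 6]: 7 solutions.

7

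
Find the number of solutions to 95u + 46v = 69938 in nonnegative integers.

16

gcd(95, 46):
  95 = 2×46 + 3
  46 = 15×3 + 1
  3 = 3×1
so gcd(95, 46) = 1.
Back-substitute for Bézout coefficients:
  1 = 46 - 15×3
  ... = 95×(-15) + 46×(31)
Scale by 69938: one solution is (-1049070, 2168078). Reduce u mod 46: (6, 1508).
General: u = 6 + 46t, v = 1508 - 95t.
u ≥ 0 ⇒ t ≥ 0; v ≥ 0 ⇒ t ≤ 15. So t ∈ [0, 15]: 16 solutions.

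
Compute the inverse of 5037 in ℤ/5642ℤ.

401

gcd(5642, 5037) = 1.
By Bézout, 5037*(401) + 5642*(-358) = 1.
So 5037*401 ≡ 1 (mod 5642), and 401 mod 5642 = 401.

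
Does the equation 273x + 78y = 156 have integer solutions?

gcd(273, 78) = 39  (273 = 3·78 + 39, 78 = 2·39).
39 divides 156, so integer solutions exist.

yes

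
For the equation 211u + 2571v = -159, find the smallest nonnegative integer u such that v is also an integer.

840

gcd(2571, 211):
  2571 = 12·211 + 39
  211 = 5·39 + 16
  39 = 2·16 + 7
  16 = 2·7 + 2
  7 = 3·2 + 1
  2 = 2·1
so gcd(2571, 211) = 1.
1 divides -159, so solutions exist.
Back-substitute for Bézout coefficients:
  1 = 7 - 3·2
  ... = 211·(-1121) + 2571·(92)
Scale by -159/1 = -159: (u₀, v₀) = (178239, -14628).
General solution: u = 178239 + 2571t, v = -14628 - 211t for integer t.
u ≥ 0: smallest is 178239 mod 2571 = 840 (at t = -69), with v = -69.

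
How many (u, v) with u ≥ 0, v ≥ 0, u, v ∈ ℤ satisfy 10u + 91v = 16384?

gcd(91, 10) = 1.
By Bézout, 10×(-9) + 91×(1) = 1.
One solution: (55, 174).
General: u = 55 + 91t, v = 174 - 10t.
u ≥ 0 ⇒ t ≥ 0; v ≥ 0 ⇒ t ≤ 17. So t ∈ [0, 17]: 18 solutions.

18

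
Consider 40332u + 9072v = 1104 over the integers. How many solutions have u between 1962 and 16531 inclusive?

gcd(40332, 9072) = 12.
By Bézout, 40332×(-83) + 9072×(369) = 12.
Particular solution: (680, -3023).
General solution: u = 680 + 756t, v = -3023 - 3361t for integer t.
1962 ≤ 680 + 756t ≤ 16531 gives t ∈ [2, 20], which is 19 values.

19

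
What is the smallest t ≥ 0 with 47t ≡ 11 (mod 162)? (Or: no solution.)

gcd(162, 47) = 1  (162 = 3×47 + 21, 47 = 2×21 + 5, 21 = 4×5 + 1, 5 = 5×1).
1 divides 11, so solutions exist.
Back-substituting, 47×(-31) + 162×(9) = 1.
So 47×(-31) ≡ 1 (mod 162); multiply by 11: t ≡ -341 (mod 162).
Smallest nonnegative: t = -341 mod 162 = 145.

145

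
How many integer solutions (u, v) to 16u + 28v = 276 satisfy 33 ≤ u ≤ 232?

gcd(28, 16) = 4  (28 = 1*16 + 12, 16 = 1*12 + 4, 12 = 3*4).
Back-substituting, 16*(2) + 28*(-1) = 4.
Scale by 69: particular solution (138, -69); reduce u mod 7: (5, 7).
General solution: u = 5 + 7t, v = 7 - 4t for integer t.
33 ≤ 5 + 7t ≤ 232 gives t ∈ [4, 32], which is 29 values.

29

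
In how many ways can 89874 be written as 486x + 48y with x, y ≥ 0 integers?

gcd(486, 48) = 6  (486 = 10*48 + 6, 48 = 8*6).
Back-substituting, 486*(1) + 48*(-10) = 6.
Scale by 14979: one solution is (14979, -149790). Reduce x mod 8: (3, 1842).
General: x = 3 + 8t, y = 1842 - 81t.
x ≥ 0 ⇒ t ≥ 0; y ≥ 0 ⇒ t ≤ 22. So t ∈ [0, 22]: 23 solutions.

23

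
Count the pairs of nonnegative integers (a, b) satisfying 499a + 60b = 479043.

gcd(499, 60) = 1.
By Bézout, 499×(19) + 60×(-158) = 1.
One solution: (57, 7510).
General: a = 57 + 60t, b = 7510 - 499t.
a ≥ 0 ⇒ t ≥ 0; b ≥ 0 ⇒ t ≤ 15. So t ∈ [0, 15]: 16 solutions.

16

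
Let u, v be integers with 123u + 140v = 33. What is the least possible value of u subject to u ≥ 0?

31

gcd(140, 123) = 1  (140 = 1×123 + 17, 123 = 7×17 + 4, 17 = 4×4 + 1, 4 = 4×1).
1 divides 33, so solutions exist.
Back-substituting, 123×(-33) + 140×(29) = 1.
Scale by 33/1 = 33: (u₀, v₀) = (-1089, 957).
General solution: u = -1089 + 140t, v = 957 - 123t for integer t.
u ≥ 0: smallest is -1089 mod 140 = 31 (at t = 8), with v = -27.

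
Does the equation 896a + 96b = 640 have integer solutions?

yes

gcd(896, 96) = 32.
32 divides 640, so integer solutions exist.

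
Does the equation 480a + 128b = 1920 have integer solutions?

gcd(480, 128) = 32  (480 = 3×128 + 96, 128 = 1×96 + 32, 96 = 3×32).
32 divides 1920, so integer solutions exist.

yes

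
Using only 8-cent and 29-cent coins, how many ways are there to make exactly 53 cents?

1

Need nonnegative integers with 8j + 29k = 53.
gcd(8, 29) = 1, and 8·(11) + 29·(-3) = 1.
So (j₀, k₀) = (583, -159); general j = 583 + 29t, k = -159 - 8t.
j ≥ 0 ⇒ t ≥ -20; k ≥ 0 ⇒ t ≤ -20. That's 1 value of t.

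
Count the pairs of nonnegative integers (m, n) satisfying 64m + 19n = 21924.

gcd(64, 19) = 1.
By Bézout, 64×(-8) + 19×(27) = 1.
One solution: (16, 1100).
General: m = 16 + 19t, n = 1100 - 64t.
m ≥ 0 ⇒ t ≥ 0; n ≥ 0 ⇒ t ≤ 17. So t ∈ [0, 17]: 18 solutions.

18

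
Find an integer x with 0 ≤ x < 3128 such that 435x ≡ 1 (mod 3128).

2035

gcd(3128, 435) = 1  (3128 = 7×435 + 83, 435 = 5×83 + 20, 83 = 4×20 + 3, 20 = 6×3 + 2, 3 = 1×2 + 1, 2 = 2×1).
Back-substituting, 435×(-1093) + 3128×(152) = 1.
So 435×-1093 ≡ 1 (mod 3128), and -1093 mod 3128 = 2035.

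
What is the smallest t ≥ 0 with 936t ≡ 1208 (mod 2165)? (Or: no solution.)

908

gcd(2165, 936):
  2165 = 2·936 + 293
  936 = 3·293 + 57
  293 = 5·57 + 8
  57 = 7·8 + 1
  8 = 8·1
so gcd(2165, 936) = 1.
1 divides 1208, so solutions exist.
Back-substitute for Bézout coefficients:
  1 = 57 - 7·8
  ... = 936·(266) + 2165·(-115)
So 936·(266) ≡ 1 (mod 2165); multiply by 1208: t ≡ 321328 (mod 2165).
Smallest nonnegative: t = 321328 mod 2165 = 908.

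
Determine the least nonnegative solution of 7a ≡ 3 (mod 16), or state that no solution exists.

5

gcd(16, 7) = 1  (16 = 2·7 + 2, 7 = 3·2 + 1, 2 = 2·1).
1 divides 3, so solutions exist.
Back-substituting, 7·(7) + 16·(-3) = 1.
So 7·(7) ≡ 1 (mod 16); multiply by 3: a ≡ 21 (mod 16).
Smallest nonnegative: a = 21 mod 16 = 5.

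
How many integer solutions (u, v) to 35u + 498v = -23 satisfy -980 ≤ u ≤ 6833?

16

gcd(498, 35):
  498 = 14·35 + 8
  35 = 4·8 + 3
  8 = 2·3 + 2
  3 = 1·2 + 1
  2 = 2·1
so gcd(498, 35) = 1.
Back-substitute for Bézout coefficients:
  1 = 3 - 1·2
  ... = 35·(185) + 498·(-13)
Scale by -23: particular solution (-4255, 299); reduce u mod 498: (227, -16).
General solution: u = 227 + 498t, v = -16 - 35t for integer t.
-980 ≤ 227 + 498t ≤ 6833 gives t ∈ [-2, 13], which is 16 values.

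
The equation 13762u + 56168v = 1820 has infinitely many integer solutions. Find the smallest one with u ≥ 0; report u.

gcd(56168, 13762):
  56168 = 4*13762 + 1120
  13762 = 12*1120 + 322
  1120 = 3*322 + 154
  322 = 2*154 + 14
  154 = 11*14
so gcd(56168, 13762) = 14.
14 divides 1820, so solutions exist.
Back-substitute for Bézout coefficients:
  14 = 322 - 2*154
  ... = 13762*(351) + 56168*(-86)
Scale by 1820/14 = 130: (u₀, v₀) = (45630, -11180).
General solution: u = 45630 + 4012t, v = -11180 - 983t for integer t.
u ≥ 0: smallest is 45630 mod 4012 = 1498 (at t = -11), with v = -367.

1498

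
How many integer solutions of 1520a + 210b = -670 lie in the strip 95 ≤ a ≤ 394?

gcd(1520, 210) = 10  (1520 = 7×210 + 50, 210 = 4×50 + 10, 50 = 5×10).
Back-substituting, 1520×(-4) + 210×(29) = 10.
Scale by -67: particular solution (268, -1943); reduce a mod 21: (16, -119).
General solution: a = 16 + 21t, b = -119 - 152t for integer t.
95 ≤ 16 + 21t ≤ 394 gives t ∈ [4, 18], which is 15 values.

15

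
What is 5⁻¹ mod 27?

gcd(27, 5) = 1.
By Bézout, 5*(11) + 27*(-2) = 1.
So 5*11 ≡ 1 (mod 27), and 11 mod 27 = 11.

11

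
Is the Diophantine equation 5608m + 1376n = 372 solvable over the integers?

no

gcd(5608, 1376) = 8  (5608 = 4×1376 + 104, 1376 = 13×104 + 24, 104 = 4×24 + 8, 24 = 3×8).
8 does not divide 372 (remainder 4), so no integer solutions.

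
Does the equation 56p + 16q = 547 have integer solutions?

gcd(56, 16) = 8.
8 does not divide 547 (remainder 3), so no integer solutions.

no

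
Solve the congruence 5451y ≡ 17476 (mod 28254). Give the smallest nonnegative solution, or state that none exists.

no solution

gcd(28254, 5451) = 3.
3 does not divide 17476, so the congruence has no solution.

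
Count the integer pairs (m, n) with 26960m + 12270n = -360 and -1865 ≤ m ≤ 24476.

21

gcd(26960, 12270):
  26960 = 2*12270 + 2420
  12270 = 5*2420 + 170
  2420 = 14*170 + 40
  170 = 4*40 + 10
  40 = 4*10
so gcd(26960, 12270) = 10.
Back-substitute for Bézout coefficients:
  10 = 170 - 4*40
  ... = 26960*(-289) + 12270*(635)
Scale by -36: particular solution (10404, -22860); reduce m mod 1227: (588, -1292).
General solution: m = 588 + 1227t, n = -1292 - 2696t for integer t.
-1865 ≤ 588 + 1227t ≤ 24476 gives t ∈ [-1, 19], which is 21 values.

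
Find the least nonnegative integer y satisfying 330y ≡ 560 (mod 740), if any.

gcd(740, 330) = 10.
10 divides 560, so solutions exist.
By Bézout, 330·(9) + 740·(-4) = 10.
So 330·(9) ≡ 10 (mod 740); multiply by 56: y ≡ 504 (mod 74).
Smallest nonnegative: y = 504 mod 74 = 60.

60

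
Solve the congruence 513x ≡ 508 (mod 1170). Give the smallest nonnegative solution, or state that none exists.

no solution

gcd(1170, 513) = 9  (1170 = 2·513 + 144, 513 = 3·144 + 81, 144 = 1·81 + 63, 81 = 1·63 + 18, 63 = 3·18 + 9, 18 = 2·9).
9 does not divide 508, so the congruence has no solution.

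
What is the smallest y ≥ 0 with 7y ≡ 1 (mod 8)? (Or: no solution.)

gcd(8, 7) = 1.
1 divides 1, so solutions exist.
By Bézout, 7×(-1) + 8×(1) = 1.
So 7×(-1) ≡ 1 (mod 8); multiply by 1: y ≡ -1 (mod 8).
Smallest nonnegative: y = -1 mod 8 = 7.

7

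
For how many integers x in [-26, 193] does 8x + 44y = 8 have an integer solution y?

gcd(44, 8):
  44 = 5·8 + 4
  8 = 2·4
so gcd(44, 8) = 4.
Back-substitute for Bézout coefficients:
  4 = 44 - 5·8
  ... = 8·(-5) + 44·(1)
Scale by 2: particular solution (-10, 2); reduce x mod 11: (1, 0).
General solution: x = 1 + 11t, y = 0 - 2t for integer t.
-26 ≤ 1 + 11t ≤ 193 gives t ∈ [-2, 17], which is 20 values.

20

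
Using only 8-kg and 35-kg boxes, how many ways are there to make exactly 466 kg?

Need nonnegative integers with 8j + 35k = 466.
gcd(8, 35) = 1, and 8·(-13) + 35·(3) = 1.
So (j₀, k₀) = (-6058, 1398); general j = -6058 + 35t, k = 1398 - 8t.
j ≥ 0 ⇒ t ≥ 174; k ≥ 0 ⇒ t ≤ 174. That's 1 value of t.

1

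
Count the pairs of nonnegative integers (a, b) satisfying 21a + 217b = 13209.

gcd(217, 21) = 7.
By Bézout, 21·(-10) + 217·(1) = 7.
One solution: (9, 60).
General: a = 9 + 31t, b = 60 - 3t.
a ≥ 0 ⇒ t ≥ 0; b ≥ 0 ⇒ t ≤ 20. So t ∈ [0, 20]: 21 solutions.

21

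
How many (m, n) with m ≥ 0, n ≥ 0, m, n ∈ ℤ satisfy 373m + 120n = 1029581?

23

gcd(373, 120) = 1.
By Bézout, 373*(37) + 120*(-115) = 1.
One solution: (17, 8527).
General: m = 17 + 120t, n = 8527 - 373t.
m ≥ 0 ⇒ t ≥ 0; n ≥ 0 ⇒ t ≤ 22. So t ∈ [0, 22]: 23 solutions.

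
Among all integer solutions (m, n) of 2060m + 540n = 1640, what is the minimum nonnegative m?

16

gcd(2060, 540) = 20  (2060 = 3*540 + 440, 540 = 1*440 + 100, 440 = 4*100 + 40, 100 = 2*40 + 20, 40 = 2*20).
20 divides 1640, so solutions exist.
Back-substituting, 2060*(-11) + 540*(42) = 20.
Scale by 1640/20 = 82: (m₀, n₀) = (-902, 3444).
General solution: m = -902 + 27t, n = 3444 - 103t for integer t.
m ≥ 0: smallest is -902 mod 27 = 16 (at t = 34), with n = -58.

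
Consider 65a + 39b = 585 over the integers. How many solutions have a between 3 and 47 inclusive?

gcd(65, 39) = 13  (65 = 1·39 + 26, 39 = 1·26 + 13, 26 = 2·13).
Back-substituting, 65·(-1) + 39·(2) = 13.
Scale by 45: particular solution (-45, 90); reduce a mod 3: (0, 15).
General solution: a = 0 + 3t, b = 15 - 5t for integer t.
3 ≤ 0 + 3t ≤ 47 gives t ∈ [1, 15], which is 15 values.

15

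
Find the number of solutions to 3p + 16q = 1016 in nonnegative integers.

21

gcd(16, 3):
  16 = 5×3 + 1
  3 = 3×1
so gcd(16, 3) = 1.
Back-substitute for Bézout coefficients:
  1 = 16 - 5×3
  ... = 3×(-5) + 16×(1)
Scale by 1016: one solution is (-5080, 1016). Reduce p mod 16: (8, 62).
General: p = 8 + 16t, q = 62 - 3t.
p ≥ 0 ⇒ t ≥ 0; q ≥ 0 ⇒ t ≤ 20. So t ∈ [0, 20]: 21 solutions.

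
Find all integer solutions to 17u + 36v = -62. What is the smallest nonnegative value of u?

gcd(36, 17) = 1.
1 divides -62, so solutions exist.
By Bézout, 17×(17) + 36×(-8) = 1.
Scale by -62/1 = -62: (u₀, v₀) = (-1054, 496).
General solution: u = -1054 + 36t, v = 496 - 17t for integer t.
u ≥ 0: smallest is -1054 mod 36 = 26 (at t = 30), with v = -14.

26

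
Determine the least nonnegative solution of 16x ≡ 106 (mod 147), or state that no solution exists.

25

gcd(147, 16):
  147 = 9×16 + 3
  16 = 5×3 + 1
  3 = 3×1
so gcd(147, 16) = 1.
1 divides 106, so solutions exist.
Back-substitute for Bézout coefficients:
  1 = 16 - 5×3
  ... = 16×(46) + 147×(-5)
So 16×(46) ≡ 1 (mod 147); multiply by 106: x ≡ 4876 (mod 147).
Smallest nonnegative: x = 4876 mod 147 = 25.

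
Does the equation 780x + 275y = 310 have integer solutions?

gcd(780, 275) = 5  (780 = 2*275 + 230, 275 = 1*230 + 45, 230 = 5*45 + 5, 45 = 9*5).
5 divides 310, so integer solutions exist.

yes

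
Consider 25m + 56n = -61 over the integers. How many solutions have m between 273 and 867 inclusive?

gcd(56, 25) = 1  (56 = 2*25 + 6, 25 = 4*6 + 1, 6 = 6*1).
Back-substituting, 25*(9) + 56*(-4) = 1.
Scale by -61: particular solution (-549, 244); reduce m mod 56: (11, -6).
General solution: m = 11 + 56t, n = -6 - 25t for integer t.
273 ≤ 11 + 56t ≤ 867 gives t ∈ [5, 15], which is 11 values.

11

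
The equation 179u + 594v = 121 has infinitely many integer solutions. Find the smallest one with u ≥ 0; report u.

77

gcd(594, 179):
  594 = 3·179 + 57
  179 = 3·57 + 8
  57 = 7·8 + 1
  8 = 8·1
so gcd(594, 179) = 1.
1 divides 121, so solutions exist.
Back-substitute for Bézout coefficients:
  1 = 57 - 7·8
  ... = 179·(-73) + 594·(22)
Scale by 121/1 = 121: (u₀, v₀) = (-8833, 2662).
General solution: u = -8833 + 594t, v = 2662 - 179t for integer t.
u ≥ 0: smallest is -8833 mod 594 = 77 (at t = 15), with v = -23.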